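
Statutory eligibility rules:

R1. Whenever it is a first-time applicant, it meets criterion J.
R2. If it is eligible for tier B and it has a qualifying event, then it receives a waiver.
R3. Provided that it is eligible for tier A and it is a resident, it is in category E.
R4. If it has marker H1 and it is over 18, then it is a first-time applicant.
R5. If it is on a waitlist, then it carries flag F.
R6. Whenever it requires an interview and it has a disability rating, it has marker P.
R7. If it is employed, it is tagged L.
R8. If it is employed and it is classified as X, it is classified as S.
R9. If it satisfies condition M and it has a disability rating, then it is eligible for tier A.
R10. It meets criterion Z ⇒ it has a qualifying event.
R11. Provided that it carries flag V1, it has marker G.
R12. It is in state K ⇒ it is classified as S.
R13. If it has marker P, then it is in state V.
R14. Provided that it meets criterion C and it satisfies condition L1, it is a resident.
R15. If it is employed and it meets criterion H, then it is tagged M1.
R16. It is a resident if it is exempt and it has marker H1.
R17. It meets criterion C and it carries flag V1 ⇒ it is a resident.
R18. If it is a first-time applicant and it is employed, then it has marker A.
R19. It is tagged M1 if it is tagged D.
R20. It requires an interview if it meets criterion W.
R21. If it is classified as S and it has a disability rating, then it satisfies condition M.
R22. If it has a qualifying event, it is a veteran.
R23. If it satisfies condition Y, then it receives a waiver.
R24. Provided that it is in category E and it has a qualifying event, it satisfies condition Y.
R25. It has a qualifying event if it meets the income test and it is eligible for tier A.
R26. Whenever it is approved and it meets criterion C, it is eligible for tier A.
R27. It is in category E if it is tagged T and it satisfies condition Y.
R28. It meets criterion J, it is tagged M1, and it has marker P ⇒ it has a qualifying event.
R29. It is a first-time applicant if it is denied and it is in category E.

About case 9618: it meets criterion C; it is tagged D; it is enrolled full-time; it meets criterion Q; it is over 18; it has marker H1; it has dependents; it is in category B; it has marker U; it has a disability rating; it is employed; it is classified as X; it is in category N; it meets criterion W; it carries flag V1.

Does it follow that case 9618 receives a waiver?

By R4 (it has marker H1, it is over 18): it is a first-time applicant.
By R8 (it is employed, it is classified as X): it is classified as S.
By R17 (it meets criterion C, it carries flag V1): it is a resident.
By R19 (it is tagged D): it is tagged M1.
By R20 (it meets criterion W): it requires an interview.
By R21 (it is classified as S, it has a disability rating): it satisfies condition M.
By R1 (it is a first-time applicant): it meets criterion J.
By R6 (it requires an interview, it has a disability rating): it has marker P.
By R9 (it satisfies condition M, it has a disability rating): it is eligible for tier A.
By R28 (it meets criterion J, it is tagged M1, it has marker P): it has a qualifying event.
By R3 (it is eligible for tier A, it is a resident): it is in category E.
By R24 (it is in category E, it has a qualifying event): it satisfies condition Y.
By R23 (it satisfies condition Y): it receives a waiver.

Yes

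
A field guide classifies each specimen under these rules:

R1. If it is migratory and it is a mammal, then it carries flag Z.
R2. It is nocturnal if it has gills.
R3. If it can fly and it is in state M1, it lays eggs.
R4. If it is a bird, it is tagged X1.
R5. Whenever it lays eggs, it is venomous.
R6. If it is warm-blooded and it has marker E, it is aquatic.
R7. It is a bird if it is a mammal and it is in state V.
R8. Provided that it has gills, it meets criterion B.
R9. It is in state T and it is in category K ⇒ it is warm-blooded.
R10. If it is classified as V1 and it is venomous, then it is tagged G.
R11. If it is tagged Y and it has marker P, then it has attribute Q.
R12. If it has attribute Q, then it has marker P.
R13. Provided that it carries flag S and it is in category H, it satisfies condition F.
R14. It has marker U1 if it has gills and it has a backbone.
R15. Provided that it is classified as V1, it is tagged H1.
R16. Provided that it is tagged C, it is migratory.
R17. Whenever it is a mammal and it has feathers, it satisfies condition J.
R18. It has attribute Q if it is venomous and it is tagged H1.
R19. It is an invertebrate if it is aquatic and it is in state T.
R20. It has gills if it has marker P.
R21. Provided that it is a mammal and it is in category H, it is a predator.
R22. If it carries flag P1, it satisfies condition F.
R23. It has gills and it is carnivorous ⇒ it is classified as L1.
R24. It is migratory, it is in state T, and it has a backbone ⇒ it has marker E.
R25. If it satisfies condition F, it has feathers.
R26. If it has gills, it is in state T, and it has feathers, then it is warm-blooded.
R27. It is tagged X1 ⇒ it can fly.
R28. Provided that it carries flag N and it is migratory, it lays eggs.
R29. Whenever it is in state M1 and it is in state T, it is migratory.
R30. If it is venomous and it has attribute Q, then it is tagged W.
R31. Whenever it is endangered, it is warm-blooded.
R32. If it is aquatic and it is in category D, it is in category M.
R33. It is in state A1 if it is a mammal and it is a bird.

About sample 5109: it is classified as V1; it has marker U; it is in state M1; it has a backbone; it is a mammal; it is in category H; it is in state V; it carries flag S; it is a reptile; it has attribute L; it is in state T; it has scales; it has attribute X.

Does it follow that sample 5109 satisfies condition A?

Forward chaining from the given facts derives: is a bird, satisfies condition F, is tagged H1, is a predator, has feathers, is migratory, is in state A1, carries flag Z, is tagged X1, satisfies condition J, has marker E, can fly, lays eggs, is venomous, is tagged G, has attribute Q, is tagged W, has marker P, has gills, is warm-blooded, is nocturnal, is aquatic, meets criterion B, has marker U1, is an invertebrate.
No rule has "it satisfies condition A" as its conclusion, and it is not among the given facts.

No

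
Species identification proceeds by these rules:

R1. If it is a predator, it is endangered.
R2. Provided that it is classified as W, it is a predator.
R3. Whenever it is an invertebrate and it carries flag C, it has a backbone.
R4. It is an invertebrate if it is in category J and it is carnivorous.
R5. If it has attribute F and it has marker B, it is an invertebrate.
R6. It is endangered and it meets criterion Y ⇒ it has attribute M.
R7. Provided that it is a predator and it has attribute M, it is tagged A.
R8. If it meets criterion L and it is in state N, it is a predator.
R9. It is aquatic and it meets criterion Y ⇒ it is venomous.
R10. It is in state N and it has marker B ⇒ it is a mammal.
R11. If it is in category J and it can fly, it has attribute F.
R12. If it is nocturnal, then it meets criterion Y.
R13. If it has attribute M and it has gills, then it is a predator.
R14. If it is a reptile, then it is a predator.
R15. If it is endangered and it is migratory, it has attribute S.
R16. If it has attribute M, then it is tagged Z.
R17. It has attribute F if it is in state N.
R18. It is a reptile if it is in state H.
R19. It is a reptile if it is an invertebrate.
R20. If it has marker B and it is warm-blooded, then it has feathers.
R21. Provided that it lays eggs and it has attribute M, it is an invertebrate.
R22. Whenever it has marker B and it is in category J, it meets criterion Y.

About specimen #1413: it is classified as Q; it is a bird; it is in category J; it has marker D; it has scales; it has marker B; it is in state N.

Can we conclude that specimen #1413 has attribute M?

By R17 (it is in state N): it has attribute F.
By R22 (it has marker B, it is in category J): it meets criterion Y.
By R5 (it has attribute F, it has marker B): it is an invertebrate.
By R19 (it is an invertebrate): it is a reptile.
By R14 (it is a reptile): it is a predator.
By R1 (it is a predator): it is endangered.
By R6 (it is endangered, it meets criterion Y): it has attribute M.

Yes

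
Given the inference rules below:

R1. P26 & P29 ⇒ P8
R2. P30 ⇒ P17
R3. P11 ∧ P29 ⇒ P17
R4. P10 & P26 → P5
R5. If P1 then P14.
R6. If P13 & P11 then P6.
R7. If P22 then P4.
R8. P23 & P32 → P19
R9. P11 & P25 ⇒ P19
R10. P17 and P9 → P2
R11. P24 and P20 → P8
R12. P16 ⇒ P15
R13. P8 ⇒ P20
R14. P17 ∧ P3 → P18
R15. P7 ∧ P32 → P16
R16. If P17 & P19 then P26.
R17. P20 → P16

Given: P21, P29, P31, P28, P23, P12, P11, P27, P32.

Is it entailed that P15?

P17  (by R3: P11, P29)
P19  (by R8: P23, P32)
P26  (by R16: P17, P19)
P8  (by R1: P26, P29)
P20  (by R13: P8)
P16  (by R17: P20)
P15  (by R12: P16)

Yes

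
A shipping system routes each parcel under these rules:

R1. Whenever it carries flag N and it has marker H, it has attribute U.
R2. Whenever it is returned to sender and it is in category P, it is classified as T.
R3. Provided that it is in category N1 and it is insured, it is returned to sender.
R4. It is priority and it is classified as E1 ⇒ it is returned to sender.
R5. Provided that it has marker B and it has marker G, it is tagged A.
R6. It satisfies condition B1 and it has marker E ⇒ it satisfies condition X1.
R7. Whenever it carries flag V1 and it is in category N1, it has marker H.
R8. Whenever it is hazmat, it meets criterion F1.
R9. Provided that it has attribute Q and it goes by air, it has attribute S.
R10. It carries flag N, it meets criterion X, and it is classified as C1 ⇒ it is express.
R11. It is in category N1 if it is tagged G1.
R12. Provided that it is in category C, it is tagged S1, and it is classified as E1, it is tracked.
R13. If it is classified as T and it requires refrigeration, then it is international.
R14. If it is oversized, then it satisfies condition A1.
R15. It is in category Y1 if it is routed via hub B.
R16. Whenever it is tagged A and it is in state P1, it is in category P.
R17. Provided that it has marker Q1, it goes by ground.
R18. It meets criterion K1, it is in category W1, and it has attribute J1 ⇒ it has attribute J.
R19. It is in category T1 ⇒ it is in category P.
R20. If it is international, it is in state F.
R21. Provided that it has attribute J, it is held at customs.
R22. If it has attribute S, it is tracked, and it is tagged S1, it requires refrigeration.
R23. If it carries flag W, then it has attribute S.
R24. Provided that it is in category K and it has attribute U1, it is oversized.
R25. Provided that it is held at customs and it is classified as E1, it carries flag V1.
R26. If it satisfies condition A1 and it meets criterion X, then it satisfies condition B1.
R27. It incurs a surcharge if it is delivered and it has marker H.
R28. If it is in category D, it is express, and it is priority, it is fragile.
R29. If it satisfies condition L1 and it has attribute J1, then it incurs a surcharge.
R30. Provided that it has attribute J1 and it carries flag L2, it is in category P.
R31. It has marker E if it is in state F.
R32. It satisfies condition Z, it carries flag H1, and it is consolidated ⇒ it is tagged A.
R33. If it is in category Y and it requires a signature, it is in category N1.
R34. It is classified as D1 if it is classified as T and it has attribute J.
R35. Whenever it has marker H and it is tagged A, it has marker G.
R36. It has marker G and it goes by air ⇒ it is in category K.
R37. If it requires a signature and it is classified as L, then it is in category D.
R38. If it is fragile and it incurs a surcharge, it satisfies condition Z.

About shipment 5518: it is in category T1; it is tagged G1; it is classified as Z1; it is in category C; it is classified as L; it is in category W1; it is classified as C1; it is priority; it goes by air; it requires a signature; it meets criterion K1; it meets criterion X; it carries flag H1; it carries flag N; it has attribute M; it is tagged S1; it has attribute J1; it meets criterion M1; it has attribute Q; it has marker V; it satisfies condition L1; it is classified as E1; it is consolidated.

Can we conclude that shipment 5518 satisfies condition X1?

Forward chaining from the given facts derives: is returned to sender, has attribute S, is express, is in category N1, is tracked, has attribute J, is in category P, is held at customs, requires refrigeration, carries flag V1, incurs a surcharge, is in category D, is classified as T, has marker H, is international, is in state F, is fragile, has marker E, is classified as D1, satisfies condition Z, has attribute U, is tagged A, has marker G, is in category K.
The only rule concluding "it satisfies condition X1" is R6, which needs "it satisfies condition B1"; that is never established.

No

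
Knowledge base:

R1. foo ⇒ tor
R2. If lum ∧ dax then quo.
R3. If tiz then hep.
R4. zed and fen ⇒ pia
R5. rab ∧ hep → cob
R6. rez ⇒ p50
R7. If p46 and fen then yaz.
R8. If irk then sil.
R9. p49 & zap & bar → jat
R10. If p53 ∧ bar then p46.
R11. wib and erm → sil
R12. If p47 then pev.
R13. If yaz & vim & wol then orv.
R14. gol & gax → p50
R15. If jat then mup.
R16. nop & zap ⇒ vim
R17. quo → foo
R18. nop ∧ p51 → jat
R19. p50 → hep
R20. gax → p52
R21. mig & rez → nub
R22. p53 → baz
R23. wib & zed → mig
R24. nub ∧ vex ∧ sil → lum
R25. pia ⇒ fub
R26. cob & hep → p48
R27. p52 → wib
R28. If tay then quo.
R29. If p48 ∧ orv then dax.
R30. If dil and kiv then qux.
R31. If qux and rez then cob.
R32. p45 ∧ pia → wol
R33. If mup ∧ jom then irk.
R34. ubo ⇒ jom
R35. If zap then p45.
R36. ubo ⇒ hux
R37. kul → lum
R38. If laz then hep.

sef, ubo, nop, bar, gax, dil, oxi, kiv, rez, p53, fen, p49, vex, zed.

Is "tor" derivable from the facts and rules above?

Forward chaining from the given facts derives: pia, p50, p46, hep, p52, baz, fub, wib, qux, cob, jom, hux, yaz, mig, p48, nub.
The only rule concluding tor is R1, which needs foo; that is never established.

No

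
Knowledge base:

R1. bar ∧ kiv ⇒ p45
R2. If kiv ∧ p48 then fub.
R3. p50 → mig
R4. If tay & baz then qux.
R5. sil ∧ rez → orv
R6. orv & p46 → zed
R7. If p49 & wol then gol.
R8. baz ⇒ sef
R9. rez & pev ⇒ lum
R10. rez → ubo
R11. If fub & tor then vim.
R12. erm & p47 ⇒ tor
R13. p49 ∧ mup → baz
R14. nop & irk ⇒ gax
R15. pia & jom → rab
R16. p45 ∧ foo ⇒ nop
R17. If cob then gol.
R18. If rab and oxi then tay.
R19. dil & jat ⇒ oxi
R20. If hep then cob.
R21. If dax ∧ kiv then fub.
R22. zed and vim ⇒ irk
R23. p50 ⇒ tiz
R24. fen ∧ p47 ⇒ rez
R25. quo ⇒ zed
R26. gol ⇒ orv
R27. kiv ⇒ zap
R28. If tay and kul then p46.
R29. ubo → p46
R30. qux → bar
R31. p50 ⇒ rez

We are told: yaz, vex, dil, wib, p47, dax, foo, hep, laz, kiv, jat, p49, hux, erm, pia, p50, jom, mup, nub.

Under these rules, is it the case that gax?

Yes

tor  (by R12: erm, p47)
baz  (by R13: p49, mup)
rab  (by R15: pia, jom)
oxi  (by R19: dil, jat)
cob  (by R20: hep)
fub  (by R21: dax, kiv)
rez  (by R31: p50)
ubo  (by R10: rez)
vim  (by R11: fub, tor)
gol  (by R17: cob)
tay  (by R18: rab, oxi)
orv  (by R26: gol)
p46  (by R29: ubo)
qux  (by R4: tay, baz)
zed  (by R6: orv, p46)
irk  (by R22: zed, vim)
bar  (by R30: qux)
p45  (by R1: bar, kiv)
nop  (by R16: p45, foo)
gax  (by R14: nop, irk)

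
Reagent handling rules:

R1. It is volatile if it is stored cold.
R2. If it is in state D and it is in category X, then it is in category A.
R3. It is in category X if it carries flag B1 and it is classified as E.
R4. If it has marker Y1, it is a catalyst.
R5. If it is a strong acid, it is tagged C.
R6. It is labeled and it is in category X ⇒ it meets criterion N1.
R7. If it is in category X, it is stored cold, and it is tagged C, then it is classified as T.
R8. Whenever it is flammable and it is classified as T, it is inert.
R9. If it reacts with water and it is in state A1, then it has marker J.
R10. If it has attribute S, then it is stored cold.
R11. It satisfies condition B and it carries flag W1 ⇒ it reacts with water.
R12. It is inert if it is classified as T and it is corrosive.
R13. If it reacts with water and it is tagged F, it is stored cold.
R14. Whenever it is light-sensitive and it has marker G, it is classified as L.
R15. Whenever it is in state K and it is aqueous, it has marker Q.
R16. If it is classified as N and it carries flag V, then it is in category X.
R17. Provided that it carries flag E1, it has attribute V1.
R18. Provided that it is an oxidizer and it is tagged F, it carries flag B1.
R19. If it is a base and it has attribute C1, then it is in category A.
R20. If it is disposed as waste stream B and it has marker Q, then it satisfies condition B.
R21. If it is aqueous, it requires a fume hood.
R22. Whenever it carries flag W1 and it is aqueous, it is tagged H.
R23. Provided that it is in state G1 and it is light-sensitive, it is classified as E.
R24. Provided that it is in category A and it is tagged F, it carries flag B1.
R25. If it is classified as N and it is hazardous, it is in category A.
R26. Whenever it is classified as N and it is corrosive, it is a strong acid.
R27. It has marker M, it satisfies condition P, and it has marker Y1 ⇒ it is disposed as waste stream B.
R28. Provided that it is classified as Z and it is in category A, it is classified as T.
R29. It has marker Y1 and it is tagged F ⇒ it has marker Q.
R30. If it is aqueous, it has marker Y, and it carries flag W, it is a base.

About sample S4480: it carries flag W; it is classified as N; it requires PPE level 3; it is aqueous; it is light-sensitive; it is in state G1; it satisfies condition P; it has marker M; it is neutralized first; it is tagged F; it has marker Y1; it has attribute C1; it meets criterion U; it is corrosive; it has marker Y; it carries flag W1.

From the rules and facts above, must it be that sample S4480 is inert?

By R23 (it is in state G1, it is light-sensitive): it is classified as E.
By R26 (it is classified as N, it is corrosive): it is a strong acid.
By R27 (it has marker M, it satisfies condition P, it has marker Y1): it is disposed as waste stream B.
By R29 (it has marker Y1, it is tagged F): it has marker Q.
By R30 (it is aqueous, it has marker Y, it carries flag W): it is a base.
By R5 (it is a strong acid): it is tagged C.
By R19 (it is a base, it has attribute C1): it is in category A.
By R20 (it is disposed as waste stream B, it has marker Q): it satisfies condition B.
By R24 (it is in category A, it is tagged F): it carries flag B1.
By R3 (it carries flag B1, it is classified as E): it is in category X.
By R11 (it satisfies condition B, it carries flag W1): it reacts with water.
By R13 (it reacts with water, it is tagged F): it is stored cold.
By R7 (it is in category X, it is stored cold, it is tagged C): it is classified as T.
By R12 (it is classified as T, it is corrosive): it is inert.

Yes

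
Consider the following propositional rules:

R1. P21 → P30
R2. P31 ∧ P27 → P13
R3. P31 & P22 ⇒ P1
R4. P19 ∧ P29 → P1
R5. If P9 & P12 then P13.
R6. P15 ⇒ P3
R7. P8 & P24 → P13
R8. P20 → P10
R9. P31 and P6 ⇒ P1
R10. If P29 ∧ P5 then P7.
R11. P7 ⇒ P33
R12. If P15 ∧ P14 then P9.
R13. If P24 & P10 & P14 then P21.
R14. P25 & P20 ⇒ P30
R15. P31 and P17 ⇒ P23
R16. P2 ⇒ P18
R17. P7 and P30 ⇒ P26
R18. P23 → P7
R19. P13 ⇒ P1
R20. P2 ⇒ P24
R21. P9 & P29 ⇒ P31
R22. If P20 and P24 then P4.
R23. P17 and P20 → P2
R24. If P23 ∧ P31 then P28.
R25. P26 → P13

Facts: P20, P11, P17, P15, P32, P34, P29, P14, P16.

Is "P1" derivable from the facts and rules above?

Yes

P10  (by R8: P20)
P9  (by R12: P15, P14)
P31  (by R21: P9, P29)
P2  (by R23: P17, P20)
P23  (by R15: P31, P17)
P7  (by R18: P23)
P24  (by R20: P2)
P21  (by R13: P24, P10, P14)
P30  (by R1: P21)
P26  (by R17: P7, P30)
P13  (by R25: P26)
P1  (by R19: P13)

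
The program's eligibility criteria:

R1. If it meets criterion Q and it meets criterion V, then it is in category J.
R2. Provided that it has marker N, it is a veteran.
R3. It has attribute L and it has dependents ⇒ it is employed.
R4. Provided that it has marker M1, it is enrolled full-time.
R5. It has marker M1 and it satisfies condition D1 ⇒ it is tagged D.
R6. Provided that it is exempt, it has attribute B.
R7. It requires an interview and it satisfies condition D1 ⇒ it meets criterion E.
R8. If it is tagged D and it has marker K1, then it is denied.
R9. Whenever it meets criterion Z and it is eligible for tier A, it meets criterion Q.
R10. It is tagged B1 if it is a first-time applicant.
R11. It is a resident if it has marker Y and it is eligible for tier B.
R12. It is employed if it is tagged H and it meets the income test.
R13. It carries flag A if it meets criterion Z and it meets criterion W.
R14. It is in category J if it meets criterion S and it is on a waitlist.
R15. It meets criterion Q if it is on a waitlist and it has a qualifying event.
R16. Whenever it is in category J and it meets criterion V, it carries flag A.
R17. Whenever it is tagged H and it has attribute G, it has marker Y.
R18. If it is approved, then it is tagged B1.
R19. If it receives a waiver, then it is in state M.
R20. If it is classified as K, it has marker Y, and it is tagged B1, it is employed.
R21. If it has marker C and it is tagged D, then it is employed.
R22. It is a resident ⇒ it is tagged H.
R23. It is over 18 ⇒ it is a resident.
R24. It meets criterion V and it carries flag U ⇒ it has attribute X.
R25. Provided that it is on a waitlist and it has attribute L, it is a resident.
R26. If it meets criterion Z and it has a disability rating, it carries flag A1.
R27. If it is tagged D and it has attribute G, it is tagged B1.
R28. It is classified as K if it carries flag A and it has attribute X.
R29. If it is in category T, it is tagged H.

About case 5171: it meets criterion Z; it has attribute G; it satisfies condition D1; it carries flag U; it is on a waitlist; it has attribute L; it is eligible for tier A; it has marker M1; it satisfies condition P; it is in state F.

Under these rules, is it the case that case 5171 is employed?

No

Forward chaining from the given facts derives: is enrolled full-time, is tagged D, meets criterion Q, is a resident, is tagged B1, is tagged H, has marker Y.
Rules concluding "it is employed": R3 needs "it has dependents"; R12 needs "it meets the income test"; R20 needs "it is classified as K"; R21 needs "it has marker C" — none of these are established.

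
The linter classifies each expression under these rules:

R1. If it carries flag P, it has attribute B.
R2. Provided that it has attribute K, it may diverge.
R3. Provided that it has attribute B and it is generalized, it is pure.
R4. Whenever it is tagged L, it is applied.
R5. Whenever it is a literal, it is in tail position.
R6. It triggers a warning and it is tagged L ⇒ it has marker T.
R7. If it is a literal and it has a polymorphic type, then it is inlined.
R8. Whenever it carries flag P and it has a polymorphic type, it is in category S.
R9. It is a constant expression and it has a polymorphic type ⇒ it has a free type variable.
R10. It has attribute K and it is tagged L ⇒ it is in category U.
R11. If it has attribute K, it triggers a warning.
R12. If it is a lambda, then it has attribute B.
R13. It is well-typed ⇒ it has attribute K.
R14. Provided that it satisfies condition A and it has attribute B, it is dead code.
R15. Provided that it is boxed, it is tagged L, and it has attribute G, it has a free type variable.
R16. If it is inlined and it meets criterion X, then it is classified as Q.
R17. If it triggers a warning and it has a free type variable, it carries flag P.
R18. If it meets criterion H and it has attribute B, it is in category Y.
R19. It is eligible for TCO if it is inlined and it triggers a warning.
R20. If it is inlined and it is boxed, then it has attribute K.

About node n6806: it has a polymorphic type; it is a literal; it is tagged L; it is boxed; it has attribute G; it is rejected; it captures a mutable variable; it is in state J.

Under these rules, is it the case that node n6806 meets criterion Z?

Forward chaining from the given facts derives: is applied, is in tail position, is inlined, has a free type variable, has attribute K, may diverge, is in category U, triggers a warning, carries flag P, is eligible for TCO, has attribute B, has marker T, is in category S.
No rule has "it meets criterion Z" as its conclusion, and it is not among the given facts.

No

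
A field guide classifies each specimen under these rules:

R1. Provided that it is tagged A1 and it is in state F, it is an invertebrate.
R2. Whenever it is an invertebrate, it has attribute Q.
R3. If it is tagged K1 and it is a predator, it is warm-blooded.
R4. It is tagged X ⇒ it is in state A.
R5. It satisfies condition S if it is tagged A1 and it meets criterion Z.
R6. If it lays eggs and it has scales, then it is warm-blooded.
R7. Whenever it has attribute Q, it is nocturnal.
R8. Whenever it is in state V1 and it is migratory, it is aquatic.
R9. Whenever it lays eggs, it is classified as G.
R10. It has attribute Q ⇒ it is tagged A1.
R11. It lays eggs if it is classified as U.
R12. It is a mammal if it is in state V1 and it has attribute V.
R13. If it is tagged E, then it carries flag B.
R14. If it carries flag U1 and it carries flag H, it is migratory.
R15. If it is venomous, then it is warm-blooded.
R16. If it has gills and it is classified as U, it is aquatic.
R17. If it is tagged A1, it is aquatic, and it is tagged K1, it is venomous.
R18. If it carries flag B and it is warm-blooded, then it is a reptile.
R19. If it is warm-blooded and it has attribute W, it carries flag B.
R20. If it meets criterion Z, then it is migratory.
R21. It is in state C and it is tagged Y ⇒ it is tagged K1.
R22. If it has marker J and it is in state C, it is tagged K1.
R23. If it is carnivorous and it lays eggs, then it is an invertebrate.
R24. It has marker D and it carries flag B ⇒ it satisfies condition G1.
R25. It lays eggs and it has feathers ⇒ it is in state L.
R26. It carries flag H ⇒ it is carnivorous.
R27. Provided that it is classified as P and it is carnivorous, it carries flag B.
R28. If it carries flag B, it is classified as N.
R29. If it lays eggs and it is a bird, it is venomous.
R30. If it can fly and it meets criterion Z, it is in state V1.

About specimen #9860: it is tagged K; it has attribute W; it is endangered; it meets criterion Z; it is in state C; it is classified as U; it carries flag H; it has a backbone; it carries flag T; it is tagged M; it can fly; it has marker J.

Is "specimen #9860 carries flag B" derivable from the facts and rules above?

Yes

By R11 (it is classified as U): it lays eggs.
By R20 (it meets criterion Z): it is migratory.
By R22 (it has marker J, it is in state C): it is tagged K1.
By R26 (it carries flag H): it is carnivorous.
By R30 (it can fly, it meets criterion Z): it is in state V1.
By R8 (it is in state V1, it is migratory): it is aquatic.
By R23 (it is carnivorous, it lays eggs): it is an invertebrate.
By R2 (it is an invertebrate): it has attribute Q.
By R10 (it has attribute Q): it is tagged A1.
By R17 (it is tagged A1, it is aquatic, it is tagged K1): it is venomous.
By R15 (it is venomous): it is warm-blooded.
By R19 (it is warm-blooded, it has attribute W): it carries flag B.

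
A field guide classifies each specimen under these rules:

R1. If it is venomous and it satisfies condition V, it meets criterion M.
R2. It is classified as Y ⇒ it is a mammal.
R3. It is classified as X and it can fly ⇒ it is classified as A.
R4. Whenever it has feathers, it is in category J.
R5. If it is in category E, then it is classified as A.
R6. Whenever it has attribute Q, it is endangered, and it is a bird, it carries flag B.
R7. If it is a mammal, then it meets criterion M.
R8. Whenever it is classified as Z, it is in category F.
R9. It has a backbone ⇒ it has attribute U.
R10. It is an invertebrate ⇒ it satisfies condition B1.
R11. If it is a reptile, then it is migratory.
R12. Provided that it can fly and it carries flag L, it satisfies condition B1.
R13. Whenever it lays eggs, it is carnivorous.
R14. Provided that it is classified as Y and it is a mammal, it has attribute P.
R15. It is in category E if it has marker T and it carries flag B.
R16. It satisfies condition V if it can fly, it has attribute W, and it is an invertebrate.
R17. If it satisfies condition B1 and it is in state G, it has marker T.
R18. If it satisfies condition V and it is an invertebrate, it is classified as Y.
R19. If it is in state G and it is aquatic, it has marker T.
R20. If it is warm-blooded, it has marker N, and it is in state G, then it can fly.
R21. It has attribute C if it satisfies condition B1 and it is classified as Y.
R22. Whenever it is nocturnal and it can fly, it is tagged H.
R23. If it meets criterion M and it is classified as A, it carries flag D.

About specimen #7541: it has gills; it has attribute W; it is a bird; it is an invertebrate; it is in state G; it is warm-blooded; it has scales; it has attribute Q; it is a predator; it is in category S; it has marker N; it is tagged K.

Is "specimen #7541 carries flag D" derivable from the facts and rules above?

Forward chaining from the given facts derives: satisfies condition B1, has marker T, can fly, satisfies condition V, is classified as Y, has attribute C, is a mammal, meets criterion M, has attribute P.
The only rule concluding "it carries flag D" is R23, which needs "it is classified as A"; that is never established.

No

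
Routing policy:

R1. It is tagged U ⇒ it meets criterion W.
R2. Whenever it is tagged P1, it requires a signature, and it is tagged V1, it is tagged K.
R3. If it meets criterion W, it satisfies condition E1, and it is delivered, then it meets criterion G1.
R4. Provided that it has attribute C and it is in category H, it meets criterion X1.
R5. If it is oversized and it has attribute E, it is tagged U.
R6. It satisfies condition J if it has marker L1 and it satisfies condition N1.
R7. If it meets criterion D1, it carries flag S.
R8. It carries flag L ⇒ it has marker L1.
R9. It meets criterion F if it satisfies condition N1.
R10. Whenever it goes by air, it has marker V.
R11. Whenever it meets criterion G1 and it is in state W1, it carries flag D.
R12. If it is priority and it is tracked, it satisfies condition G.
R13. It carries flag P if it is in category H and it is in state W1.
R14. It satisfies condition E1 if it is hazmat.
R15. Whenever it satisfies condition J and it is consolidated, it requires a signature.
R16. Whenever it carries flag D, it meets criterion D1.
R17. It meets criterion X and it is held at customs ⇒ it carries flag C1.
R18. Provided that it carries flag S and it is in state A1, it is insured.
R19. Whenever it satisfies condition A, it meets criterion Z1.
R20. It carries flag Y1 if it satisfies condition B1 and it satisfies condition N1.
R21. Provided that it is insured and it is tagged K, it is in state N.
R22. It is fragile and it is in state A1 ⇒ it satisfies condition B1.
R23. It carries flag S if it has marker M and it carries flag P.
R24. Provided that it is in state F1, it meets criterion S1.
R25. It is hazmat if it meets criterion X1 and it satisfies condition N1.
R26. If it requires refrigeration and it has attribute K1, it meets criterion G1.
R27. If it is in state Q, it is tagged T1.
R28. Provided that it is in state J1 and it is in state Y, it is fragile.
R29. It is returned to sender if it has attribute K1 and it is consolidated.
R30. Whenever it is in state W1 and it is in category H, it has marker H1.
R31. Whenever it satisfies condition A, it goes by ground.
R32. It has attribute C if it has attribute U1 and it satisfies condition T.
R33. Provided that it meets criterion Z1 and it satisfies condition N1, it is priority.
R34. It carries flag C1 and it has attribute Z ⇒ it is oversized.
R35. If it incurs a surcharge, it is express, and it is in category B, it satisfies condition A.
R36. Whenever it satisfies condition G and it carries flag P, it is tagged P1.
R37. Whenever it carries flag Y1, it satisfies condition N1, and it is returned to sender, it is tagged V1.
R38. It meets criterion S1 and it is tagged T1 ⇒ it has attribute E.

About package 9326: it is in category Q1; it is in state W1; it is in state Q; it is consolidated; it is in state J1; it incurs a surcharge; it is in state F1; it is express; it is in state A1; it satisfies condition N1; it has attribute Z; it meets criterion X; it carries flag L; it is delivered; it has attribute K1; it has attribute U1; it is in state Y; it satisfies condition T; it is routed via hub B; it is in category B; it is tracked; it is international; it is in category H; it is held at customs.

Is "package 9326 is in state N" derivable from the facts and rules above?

By R8 (it carries flag L): it has marker L1.
By R13 (it is in category H, it is in state W1): it carries flag P.
By R17 (it meets criterion X, it is held at customs): it carries flag C1.
By R24 (it is in state F1): it meets criterion S1.
By R27 (it is in state Q): it is tagged T1.
By R28 (it is in state J1, it is in state Y): it is fragile.
By R29 (it has attribute K1, it is consolidated): it is returned to sender.
By R32 (it has attribute U1, it satisfies condition T): it has attribute C.
By R34 (it carries flag C1, it has attribute Z): it is oversized.
By R35 (it incurs a surcharge, it is express, it is in category B): it satisfies condition A.
By R38 (it meets criterion S1, it is tagged T1): it has attribute E.
By R4 (it has attribute C, it is in category H): it meets criterion X1.
By R5 (it is oversized, it has attribute E): it is tagged U.
By R6 (it has marker L1, it satisfies condition N1): it satisfies condition J.
By R15 (it satisfies condition J, it is consolidated): it requires a signature.
By R19 (it satisfies condition A): it meets criterion Z1.
By R22 (it is fragile, it is in state A1): it satisfies condition B1.
By R25 (it meets criterion X1, it satisfies condition N1): it is hazmat.
By R33 (it meets criterion Z1, it satisfies condition N1): it is priority.
By R1 (it is tagged U): it meets criterion W.
By R12 (it is priority, it is tracked): it satisfies condition G.
By R14 (it is hazmat): it satisfies condition E1.
By R20 (it satisfies condition B1, it satisfies condition N1): it carries flag Y1.
By R36 (it satisfies condition G, it carries flag P): it is tagged P1.
By R37 (it carries flag Y1, it satisfies condition N1, it is returned to sender): it is tagged V1.
By R2 (it is tagged P1, it requires a signature, it is tagged V1): it is tagged K.
By R3 (it meets criterion W, it satisfies condition E1, it is delivered): it meets criterion G1.
By R11 (it meets criterion G1, it is in state W1): it carries flag D.
By R16 (it carries flag D): it meets criterion D1.
By R7 (it meets criterion D1): it carries flag S.
By R18 (it carries flag S, it is in state A1): it is insured.
By R21 (it is insured, it is tagged K): it is in state N.

Yes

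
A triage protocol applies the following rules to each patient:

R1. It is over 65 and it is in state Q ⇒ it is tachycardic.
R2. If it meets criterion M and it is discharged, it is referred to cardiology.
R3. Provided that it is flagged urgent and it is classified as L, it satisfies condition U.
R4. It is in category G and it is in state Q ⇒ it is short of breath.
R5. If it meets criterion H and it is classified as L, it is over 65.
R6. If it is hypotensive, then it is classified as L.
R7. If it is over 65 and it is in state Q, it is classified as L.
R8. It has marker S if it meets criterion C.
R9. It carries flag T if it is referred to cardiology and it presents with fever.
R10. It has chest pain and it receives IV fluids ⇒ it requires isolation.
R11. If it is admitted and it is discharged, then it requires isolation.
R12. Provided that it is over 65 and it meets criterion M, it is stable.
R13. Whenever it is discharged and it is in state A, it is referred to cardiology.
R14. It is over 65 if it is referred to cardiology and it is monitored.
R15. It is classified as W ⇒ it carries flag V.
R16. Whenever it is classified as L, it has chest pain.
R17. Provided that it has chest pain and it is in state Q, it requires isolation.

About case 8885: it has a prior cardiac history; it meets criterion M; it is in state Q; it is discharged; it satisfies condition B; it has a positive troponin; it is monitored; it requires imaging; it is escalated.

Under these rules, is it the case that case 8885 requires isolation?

Yes

By R2 (it meets criterion M, it is discharged): it is referred to cardiology.
By R14 (it is referred to cardiology, it is monitored): it is over 65.
By R7 (it is over 65, it is in state Q): it is classified as L.
By R16 (it is classified as L): it has chest pain.
By R17 (it has chest pain, it is in state Q): it requires isolation.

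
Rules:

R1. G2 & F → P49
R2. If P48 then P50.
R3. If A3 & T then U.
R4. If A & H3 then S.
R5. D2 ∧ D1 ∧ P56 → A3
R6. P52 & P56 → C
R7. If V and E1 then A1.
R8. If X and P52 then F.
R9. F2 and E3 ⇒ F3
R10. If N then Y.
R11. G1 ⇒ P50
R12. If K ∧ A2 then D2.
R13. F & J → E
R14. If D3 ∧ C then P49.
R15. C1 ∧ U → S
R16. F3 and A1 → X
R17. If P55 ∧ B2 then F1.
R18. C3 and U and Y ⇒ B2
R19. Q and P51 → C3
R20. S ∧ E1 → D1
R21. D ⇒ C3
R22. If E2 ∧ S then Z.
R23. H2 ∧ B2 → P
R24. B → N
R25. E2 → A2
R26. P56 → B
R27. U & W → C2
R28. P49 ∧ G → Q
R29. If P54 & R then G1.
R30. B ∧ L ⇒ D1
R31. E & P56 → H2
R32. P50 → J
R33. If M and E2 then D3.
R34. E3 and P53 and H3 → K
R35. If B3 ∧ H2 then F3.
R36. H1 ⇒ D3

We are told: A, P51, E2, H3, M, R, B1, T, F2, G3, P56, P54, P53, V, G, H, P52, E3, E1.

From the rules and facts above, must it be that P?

Yes

S  (by R4: A, H3)
C  (by R6: P52, P56)
A1  (by R7: V, E1)
F3  (by R9: F2, E3)
X  (by R16: F3, A1)
D1  (by R20: S, E1)
A2  (by R25: E2)
B  (by R26: P56)
G1  (by R29: P54, R)
D3  (by R33: M, E2)
K  (by R34: E3, P53, H3)
F  (by R8: X, P52)
P50  (by R11: G1)
D2  (by R12: K, A2)
P49  (by R14: D3, C)
N  (by R24: B)
Q  (by R28: P49, G)
J  (by R32: P50)
A3  (by R5: D2, D1, P56)
Y  (by R10: N)
E  (by R13: F, J)
C3  (by R19: Q, P51)
H2  (by R31: E, P56)
U  (by R3: A3, T)
B2  (by R18: C3, U, Y)
P  (by R23: H2, B2)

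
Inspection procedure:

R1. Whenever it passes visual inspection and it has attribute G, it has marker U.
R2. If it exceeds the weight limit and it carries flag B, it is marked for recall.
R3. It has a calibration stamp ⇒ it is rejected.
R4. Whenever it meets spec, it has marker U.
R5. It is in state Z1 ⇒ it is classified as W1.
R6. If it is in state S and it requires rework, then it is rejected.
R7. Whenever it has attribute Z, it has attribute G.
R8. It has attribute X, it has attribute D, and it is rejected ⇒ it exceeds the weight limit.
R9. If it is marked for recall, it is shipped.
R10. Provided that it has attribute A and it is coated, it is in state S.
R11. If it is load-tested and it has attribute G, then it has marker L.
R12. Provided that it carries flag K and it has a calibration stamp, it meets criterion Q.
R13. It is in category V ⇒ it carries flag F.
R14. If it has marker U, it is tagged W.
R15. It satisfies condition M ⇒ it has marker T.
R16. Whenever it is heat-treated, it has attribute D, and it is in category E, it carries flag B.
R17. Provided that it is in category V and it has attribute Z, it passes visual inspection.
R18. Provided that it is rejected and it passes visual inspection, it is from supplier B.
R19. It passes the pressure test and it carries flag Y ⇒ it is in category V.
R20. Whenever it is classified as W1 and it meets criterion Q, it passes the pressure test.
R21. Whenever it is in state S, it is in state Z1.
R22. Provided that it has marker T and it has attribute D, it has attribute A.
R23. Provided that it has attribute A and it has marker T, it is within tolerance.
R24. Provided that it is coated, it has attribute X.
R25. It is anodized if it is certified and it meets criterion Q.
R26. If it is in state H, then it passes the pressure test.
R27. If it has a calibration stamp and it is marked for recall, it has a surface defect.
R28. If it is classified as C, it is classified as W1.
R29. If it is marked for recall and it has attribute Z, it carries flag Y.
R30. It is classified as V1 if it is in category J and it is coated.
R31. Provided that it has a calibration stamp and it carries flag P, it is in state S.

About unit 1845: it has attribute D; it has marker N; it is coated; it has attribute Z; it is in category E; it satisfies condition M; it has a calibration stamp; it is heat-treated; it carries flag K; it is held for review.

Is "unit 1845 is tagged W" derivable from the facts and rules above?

Yes

By R3 (it has a calibration stamp): it is rejected.
By R7 (it has attribute Z): it has attribute G.
By R12 (it carries flag K, it has a calibration stamp): it meets criterion Q.
By R15 (it satisfies condition M): it has marker T.
By R16 (it is heat-treated, it has attribute D, it is in category E): it carries flag B.
By R22 (it has marker T, it has attribute D): it has attribute A.
By R24 (it is coated): it has attribute X.
By R8 (it has attribute X, it has attribute D, it is rejected): it exceeds the weight limit.
By R10 (it has attribute A, it is coated): it is in state S.
By R21 (it is in state S): it is in state Z1.
By R2 (it exceeds the weight limit, it carries flag B): it is marked for recall.
By R5 (it is in state Z1): it is classified as W1.
By R20 (it is classified as W1, it meets criterion Q): it passes the pressure test.
By R29 (it is marked for recall, it has attribute Z): it carries flag Y.
By R19 (it passes the pressure test, it carries flag Y): it is in category V.
By R17 (it is in category V, it has attribute Z): it passes visual inspection.
By R1 (it passes visual inspection, it has attribute G): it has marker U.
By R14 (it has marker U): it is tagged W.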